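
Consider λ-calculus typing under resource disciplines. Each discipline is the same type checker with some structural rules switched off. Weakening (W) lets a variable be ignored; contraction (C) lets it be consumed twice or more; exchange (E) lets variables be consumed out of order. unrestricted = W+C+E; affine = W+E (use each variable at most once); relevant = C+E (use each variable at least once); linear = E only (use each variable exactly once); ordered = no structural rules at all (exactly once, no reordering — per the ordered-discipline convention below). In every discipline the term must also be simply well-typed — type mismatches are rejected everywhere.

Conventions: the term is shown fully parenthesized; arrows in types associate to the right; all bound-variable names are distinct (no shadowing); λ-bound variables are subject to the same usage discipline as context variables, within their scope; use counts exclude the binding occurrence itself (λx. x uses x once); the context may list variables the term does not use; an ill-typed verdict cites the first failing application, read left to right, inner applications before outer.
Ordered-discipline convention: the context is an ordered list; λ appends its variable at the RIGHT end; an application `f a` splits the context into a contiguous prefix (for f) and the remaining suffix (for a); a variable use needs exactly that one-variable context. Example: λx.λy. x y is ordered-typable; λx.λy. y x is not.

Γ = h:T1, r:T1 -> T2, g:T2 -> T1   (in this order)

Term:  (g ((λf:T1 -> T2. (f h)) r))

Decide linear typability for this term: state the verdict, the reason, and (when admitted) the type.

yes — h, r, g, f: one use apiece; term : T1
variable uses: h: 1×; r: 1×; g: 1×; f [bound]: 1×
order of uses: g, f, h, r
typing: well-typed at T1
all disciplines: ordered ✗; linear ✓; affine ✓; relevant ✓; unrestricted ✓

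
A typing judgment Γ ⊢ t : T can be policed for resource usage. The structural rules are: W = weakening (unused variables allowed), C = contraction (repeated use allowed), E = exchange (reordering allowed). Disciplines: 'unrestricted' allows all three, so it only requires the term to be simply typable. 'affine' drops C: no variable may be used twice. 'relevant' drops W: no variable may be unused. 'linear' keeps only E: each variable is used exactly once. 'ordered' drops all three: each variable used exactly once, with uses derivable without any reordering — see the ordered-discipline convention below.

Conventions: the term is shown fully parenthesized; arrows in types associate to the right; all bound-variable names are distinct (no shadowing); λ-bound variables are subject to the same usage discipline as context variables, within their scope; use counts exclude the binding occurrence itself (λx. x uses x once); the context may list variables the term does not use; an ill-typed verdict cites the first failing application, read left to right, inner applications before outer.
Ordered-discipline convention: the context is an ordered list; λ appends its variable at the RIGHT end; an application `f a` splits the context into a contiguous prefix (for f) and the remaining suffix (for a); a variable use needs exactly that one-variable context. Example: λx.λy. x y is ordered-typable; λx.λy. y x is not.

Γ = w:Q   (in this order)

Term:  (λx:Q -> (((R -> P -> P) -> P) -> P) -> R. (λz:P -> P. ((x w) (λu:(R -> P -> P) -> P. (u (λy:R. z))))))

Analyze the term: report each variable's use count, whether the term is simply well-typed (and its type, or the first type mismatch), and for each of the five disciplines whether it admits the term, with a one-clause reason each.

use counts: w ×1; x (bound) ×1; z (bound) ×1; u (bound) ×1; y (bound) ×0
left-to-right use order: x, w, u, z
typing: well-typed — term : (Q -> (((R -> P -> P) -> P) -> P) -> R) -> (P -> P) -> R
ordered ✗ (unused: y — weakening required)
linear ✗ (unused: y — weakening required)
affine ✓ (none of w, x, z, u, y used more than once)
relevant ✗ (unused: y — weakening required)
unrestricted ✓ (typability at (Q -> (((R -> P -> P) -> P) -> P) -> R) -> (P -> P) -> R is all that's needed)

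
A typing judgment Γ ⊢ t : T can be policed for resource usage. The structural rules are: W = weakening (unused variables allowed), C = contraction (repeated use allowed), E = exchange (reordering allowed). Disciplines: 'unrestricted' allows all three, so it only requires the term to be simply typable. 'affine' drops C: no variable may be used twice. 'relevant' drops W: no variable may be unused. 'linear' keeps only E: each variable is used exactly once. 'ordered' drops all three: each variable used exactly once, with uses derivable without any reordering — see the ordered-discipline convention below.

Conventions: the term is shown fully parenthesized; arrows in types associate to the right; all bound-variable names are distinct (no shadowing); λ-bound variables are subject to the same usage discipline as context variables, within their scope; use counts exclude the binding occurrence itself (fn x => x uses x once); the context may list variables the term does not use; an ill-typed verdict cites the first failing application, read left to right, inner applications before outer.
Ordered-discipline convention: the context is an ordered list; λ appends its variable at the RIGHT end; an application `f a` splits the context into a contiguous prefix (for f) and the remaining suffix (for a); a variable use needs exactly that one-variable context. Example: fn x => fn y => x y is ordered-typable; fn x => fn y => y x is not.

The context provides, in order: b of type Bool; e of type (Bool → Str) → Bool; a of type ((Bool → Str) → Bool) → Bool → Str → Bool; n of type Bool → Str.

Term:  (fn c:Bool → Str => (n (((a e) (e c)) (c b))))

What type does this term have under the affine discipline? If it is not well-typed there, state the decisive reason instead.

not well-typed under affine — uses contraction: e ×2, c ×2
counts: b=1, e=2, a=1, n=1, c [bound]=2
left-to-right use order: n, a, e, e, c, c, b
typing: well-typed — term : (Bool → Str) → Str
summary: ordered ✗ | linear ✗ | affine ✗ | relevant ✓ | unrestricted ✓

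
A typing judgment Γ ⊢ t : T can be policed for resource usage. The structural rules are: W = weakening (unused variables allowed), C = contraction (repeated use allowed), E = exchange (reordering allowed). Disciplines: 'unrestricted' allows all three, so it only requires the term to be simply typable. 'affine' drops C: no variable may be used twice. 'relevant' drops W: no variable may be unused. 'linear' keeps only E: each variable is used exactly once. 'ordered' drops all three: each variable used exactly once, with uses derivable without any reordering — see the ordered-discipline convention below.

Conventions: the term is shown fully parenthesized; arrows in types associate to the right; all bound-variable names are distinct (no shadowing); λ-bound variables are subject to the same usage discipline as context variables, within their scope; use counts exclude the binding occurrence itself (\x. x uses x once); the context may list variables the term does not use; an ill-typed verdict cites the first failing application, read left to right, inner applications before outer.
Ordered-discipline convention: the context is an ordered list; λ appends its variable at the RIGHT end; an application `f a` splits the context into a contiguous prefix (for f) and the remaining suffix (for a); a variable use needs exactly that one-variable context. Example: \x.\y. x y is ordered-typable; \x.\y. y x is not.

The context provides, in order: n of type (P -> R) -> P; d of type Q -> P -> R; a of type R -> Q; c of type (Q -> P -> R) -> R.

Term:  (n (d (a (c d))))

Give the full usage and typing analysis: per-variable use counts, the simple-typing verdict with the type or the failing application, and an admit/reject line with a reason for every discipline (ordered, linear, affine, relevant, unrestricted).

use counts: n: 1×; d: 2×; a: 1×; c: 1×
order of uses: n, d, a, c, d
typing: ✓ — P
ordered: ✗ — needs contraction — d ×2
linear: ✗ — needs contraction — d ×2
affine: ✗ — needs contraction — d ×2
relevant: ✓ — every one of n, d, a, c appears
unrestricted: ✓ — typability at P is all that's needed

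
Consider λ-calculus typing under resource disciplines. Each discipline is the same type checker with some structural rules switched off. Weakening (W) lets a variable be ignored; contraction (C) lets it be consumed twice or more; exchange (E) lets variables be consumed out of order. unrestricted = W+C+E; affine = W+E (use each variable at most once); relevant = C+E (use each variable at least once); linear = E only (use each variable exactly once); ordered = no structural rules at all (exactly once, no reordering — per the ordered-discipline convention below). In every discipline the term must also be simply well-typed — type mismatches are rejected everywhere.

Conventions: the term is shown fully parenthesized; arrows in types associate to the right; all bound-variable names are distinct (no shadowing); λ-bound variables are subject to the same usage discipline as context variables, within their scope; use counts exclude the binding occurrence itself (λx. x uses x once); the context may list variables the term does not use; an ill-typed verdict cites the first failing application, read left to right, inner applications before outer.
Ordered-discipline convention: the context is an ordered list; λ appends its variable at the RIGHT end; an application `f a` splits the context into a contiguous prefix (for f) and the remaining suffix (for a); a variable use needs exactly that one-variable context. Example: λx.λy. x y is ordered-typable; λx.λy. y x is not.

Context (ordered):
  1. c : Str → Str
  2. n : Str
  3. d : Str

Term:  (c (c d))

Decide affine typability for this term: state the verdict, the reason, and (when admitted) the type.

no — c ×2 used more than once (contraction)
usage: c=2; n=0; d=1
left-to-right use order: c, c, d
typing: well-typed at Str
per-discipline verdicts: ordered ✗; linear ✗; affine ✗; relevant ✗; unrestricted ✓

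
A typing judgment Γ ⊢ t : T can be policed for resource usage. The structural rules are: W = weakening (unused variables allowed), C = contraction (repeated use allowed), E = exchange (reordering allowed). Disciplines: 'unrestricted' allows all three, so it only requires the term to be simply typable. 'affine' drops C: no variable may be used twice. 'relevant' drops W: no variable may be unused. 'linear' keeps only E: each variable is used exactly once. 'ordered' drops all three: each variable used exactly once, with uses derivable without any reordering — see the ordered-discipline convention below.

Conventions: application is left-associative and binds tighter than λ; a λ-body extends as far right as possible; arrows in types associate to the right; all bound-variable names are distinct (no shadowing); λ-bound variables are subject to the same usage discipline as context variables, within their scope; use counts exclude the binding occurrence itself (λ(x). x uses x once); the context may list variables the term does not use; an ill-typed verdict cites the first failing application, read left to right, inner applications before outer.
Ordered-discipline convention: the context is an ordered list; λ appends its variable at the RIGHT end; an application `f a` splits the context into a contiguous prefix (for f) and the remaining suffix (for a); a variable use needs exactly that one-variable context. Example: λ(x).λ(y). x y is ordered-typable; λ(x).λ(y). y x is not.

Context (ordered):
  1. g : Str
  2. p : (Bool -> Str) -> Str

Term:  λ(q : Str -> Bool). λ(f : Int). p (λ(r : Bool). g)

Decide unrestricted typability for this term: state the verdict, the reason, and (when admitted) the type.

yes — simply typable at (Str -> Bool) -> Int -> Str; W, C, E all held; term : (Str -> Bool) -> Int -> Str
variable uses: g: 1×; p: 1×; q (bound): 0×; f (bound): 0×; r (bound): 0×
uses in reading order: p, g
typing: well-typed — term : (Str -> Bool) -> Int -> Str
summary: ordered ✗; linear ✗; affine ✓; relevant ✗; unrestricted ✓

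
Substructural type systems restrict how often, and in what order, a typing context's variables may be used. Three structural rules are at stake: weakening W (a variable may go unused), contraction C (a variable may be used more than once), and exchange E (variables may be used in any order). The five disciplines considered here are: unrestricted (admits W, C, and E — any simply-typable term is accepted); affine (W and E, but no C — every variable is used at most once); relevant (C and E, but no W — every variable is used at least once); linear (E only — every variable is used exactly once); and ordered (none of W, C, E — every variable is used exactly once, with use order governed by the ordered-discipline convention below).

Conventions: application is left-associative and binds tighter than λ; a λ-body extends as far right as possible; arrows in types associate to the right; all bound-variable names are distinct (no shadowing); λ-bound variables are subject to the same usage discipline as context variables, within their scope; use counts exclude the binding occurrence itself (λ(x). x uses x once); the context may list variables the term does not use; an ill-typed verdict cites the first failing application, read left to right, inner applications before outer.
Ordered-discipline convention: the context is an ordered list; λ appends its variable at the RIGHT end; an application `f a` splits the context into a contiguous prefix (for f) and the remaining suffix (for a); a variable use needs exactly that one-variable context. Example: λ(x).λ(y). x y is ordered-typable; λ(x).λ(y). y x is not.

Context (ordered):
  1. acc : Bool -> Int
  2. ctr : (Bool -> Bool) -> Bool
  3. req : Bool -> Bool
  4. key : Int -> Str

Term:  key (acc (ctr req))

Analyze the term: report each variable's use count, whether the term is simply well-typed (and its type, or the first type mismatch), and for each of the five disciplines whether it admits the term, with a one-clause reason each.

use counts: acc: 1; ctr: 1; req: 1; key: 1
uses in reading order: key, acc, ctr, req
typing: the term checks, with type Str
ordered: ✗ — no contiguous prefix/suffix split fits key, acc, ctr, req
linear: ✓ — acc, ctr, req, key: one use apiece
affine: ✓ — no duplicate uses among acc, ctr, req, key
relevant: ✓ — at least one use each (acc, ctr, req, key)
unrestricted: ✓ — type-checks (Str) and nothing is barred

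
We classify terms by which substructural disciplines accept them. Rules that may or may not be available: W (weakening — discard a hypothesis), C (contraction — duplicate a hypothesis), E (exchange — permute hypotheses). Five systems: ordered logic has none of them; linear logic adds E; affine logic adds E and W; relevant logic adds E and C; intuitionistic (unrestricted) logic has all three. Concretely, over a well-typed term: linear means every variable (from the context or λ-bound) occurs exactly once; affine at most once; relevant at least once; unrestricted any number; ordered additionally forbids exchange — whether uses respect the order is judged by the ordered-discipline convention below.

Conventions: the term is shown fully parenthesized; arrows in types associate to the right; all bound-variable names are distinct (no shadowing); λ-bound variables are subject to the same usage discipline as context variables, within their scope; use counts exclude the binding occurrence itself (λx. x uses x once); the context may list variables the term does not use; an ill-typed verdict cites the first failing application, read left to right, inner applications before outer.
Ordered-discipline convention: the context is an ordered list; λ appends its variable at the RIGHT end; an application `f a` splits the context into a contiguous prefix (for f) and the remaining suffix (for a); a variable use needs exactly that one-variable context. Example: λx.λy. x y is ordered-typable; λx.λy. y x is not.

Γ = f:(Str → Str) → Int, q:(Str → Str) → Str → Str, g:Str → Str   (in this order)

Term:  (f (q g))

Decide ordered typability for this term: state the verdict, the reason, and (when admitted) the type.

yes — single-use (f, q, g), ordered derivation ok; term : Int
usage: f=1, q=1, g=1
use order (left to right): f, q, g
typing: ✓ — Int
all disciplines: ordered ✓ · linear ✓ · affine ✓ · relevant ✓ · unrestricted ✓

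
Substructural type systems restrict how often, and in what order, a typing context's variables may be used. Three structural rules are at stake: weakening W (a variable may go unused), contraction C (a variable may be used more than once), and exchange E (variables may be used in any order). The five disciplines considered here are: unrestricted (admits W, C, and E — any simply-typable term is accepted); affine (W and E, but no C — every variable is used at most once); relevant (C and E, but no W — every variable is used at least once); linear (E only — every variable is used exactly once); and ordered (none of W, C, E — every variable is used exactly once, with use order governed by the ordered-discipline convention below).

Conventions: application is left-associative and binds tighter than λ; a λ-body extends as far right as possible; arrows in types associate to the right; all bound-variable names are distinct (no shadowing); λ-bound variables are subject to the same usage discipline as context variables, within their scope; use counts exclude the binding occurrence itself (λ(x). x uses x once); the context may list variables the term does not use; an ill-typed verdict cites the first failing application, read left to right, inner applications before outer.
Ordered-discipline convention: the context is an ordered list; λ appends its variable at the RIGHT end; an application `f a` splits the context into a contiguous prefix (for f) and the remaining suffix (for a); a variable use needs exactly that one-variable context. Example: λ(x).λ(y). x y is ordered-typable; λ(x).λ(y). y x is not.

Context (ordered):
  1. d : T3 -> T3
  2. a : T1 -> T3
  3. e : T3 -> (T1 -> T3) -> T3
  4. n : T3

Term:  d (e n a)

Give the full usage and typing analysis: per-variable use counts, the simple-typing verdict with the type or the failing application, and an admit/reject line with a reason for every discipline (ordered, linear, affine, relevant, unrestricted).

variable uses: d=1; a=1; e=1; n=1
use order (left to right): d, e, n, a
typing: well-typed — term : T3
ordered: ✗ — no ordered split (uses run d, e, n, a)
linear: ✓ — exactly-once usage across d, a, e, n
affine: ✓ — at most one use each (d, a, e, n)
relevant: ✓ — every one of d, a, e, n appears
unrestricted: ✓ — type-checks (T3) and nothing is barred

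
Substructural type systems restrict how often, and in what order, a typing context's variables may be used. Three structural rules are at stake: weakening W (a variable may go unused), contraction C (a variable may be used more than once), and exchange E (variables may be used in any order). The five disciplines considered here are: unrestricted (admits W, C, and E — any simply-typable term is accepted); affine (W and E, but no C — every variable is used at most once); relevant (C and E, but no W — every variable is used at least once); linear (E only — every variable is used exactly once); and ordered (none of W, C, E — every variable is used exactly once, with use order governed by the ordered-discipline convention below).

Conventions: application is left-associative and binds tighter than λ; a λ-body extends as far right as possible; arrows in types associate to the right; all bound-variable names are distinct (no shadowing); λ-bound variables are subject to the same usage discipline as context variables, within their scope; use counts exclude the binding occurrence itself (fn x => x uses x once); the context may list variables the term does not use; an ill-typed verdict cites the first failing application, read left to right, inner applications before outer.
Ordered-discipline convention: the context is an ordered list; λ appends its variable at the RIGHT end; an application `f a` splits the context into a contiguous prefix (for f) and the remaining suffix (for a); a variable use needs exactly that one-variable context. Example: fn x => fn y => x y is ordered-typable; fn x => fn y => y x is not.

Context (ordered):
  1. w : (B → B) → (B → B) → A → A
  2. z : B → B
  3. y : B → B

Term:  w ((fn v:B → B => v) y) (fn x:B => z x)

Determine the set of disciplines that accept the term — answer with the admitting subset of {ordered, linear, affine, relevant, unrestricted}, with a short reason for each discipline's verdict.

admitted in: linear, affine, relevant, unrestricted
counts: w ×1, z ×1, y ×1, v (bound) ×1, x (bound) ×1
use order (left to right): w, v, y, z, x
typing: well-typed — term : A → A
ordered ✗ (no ordered split (uses run w, v, y, z, x))
linear ✓ (w, z, y, v, x: one use apiece)
affine ✓ (none of w, z, y, v, x used more than once)
relevant ✓ (at least one use each (w, z, y, v, x))
unrestricted ✓ (typability at A → A is all that's needed)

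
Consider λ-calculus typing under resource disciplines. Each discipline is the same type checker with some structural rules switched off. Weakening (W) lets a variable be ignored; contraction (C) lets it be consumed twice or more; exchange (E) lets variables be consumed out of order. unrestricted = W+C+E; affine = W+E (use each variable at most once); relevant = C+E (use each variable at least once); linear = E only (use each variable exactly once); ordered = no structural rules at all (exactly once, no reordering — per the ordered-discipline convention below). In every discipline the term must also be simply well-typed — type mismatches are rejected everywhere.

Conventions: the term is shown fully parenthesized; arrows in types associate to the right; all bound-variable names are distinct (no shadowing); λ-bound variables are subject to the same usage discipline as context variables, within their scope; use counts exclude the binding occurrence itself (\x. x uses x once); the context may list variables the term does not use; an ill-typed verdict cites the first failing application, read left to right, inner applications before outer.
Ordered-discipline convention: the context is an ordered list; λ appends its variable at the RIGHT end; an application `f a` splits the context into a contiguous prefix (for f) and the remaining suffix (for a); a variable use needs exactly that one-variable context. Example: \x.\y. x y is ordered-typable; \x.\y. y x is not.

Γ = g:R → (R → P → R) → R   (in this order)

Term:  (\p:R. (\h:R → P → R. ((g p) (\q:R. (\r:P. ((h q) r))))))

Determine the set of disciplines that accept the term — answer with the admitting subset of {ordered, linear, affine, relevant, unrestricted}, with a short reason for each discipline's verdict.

admitted in: ordered, linear, affine, relevant, unrestricted
usage: g ×1; p (bound) ×1; h (bound) ×1; q (bound) ×1; r (bound) ×1
use order (left to right): g, p, h, q, r
typing: ✓ — R → (R → P → R) → R
ordered: ✓ — g, p, h, q, r: once each, no exchange needed
linear: ✓ — single use per variable (g, p, h, q, r)
affine: ✓ — at most one use each (g, p, h, q, r)
relevant: ✓ — g, p, h, q, r: all used, weakening unneeded
unrestricted: ✓ — well-typed at R → (R → P → R) → R; no restrictions here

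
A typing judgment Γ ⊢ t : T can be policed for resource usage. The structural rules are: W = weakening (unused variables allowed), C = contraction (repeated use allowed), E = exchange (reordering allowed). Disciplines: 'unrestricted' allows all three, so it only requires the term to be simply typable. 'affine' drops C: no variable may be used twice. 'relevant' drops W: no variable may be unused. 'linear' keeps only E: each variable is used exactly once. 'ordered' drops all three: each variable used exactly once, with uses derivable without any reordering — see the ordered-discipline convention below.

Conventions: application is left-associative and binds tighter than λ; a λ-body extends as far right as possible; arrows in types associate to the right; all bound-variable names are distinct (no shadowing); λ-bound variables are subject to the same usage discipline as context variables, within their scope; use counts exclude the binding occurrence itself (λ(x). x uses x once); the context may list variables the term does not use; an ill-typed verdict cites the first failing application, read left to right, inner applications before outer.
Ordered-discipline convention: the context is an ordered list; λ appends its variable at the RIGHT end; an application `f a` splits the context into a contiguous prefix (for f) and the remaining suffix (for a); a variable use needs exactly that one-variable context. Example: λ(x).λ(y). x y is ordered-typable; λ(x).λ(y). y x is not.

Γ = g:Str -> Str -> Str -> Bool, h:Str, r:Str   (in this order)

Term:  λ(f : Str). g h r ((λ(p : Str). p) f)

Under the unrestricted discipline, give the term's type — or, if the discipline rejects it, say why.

term : Str -> Bool
use counts: g: 1, h: 1, r: 1, f (λ-bound): 1, p (λ-bound): 1
left-to-right use order: g, h, r, p, f
typing: well-typed — term : Str -> Bool
all disciplines: ordered ✓, linear ✓, affine ✓, relevant ✓, unrestricted ✓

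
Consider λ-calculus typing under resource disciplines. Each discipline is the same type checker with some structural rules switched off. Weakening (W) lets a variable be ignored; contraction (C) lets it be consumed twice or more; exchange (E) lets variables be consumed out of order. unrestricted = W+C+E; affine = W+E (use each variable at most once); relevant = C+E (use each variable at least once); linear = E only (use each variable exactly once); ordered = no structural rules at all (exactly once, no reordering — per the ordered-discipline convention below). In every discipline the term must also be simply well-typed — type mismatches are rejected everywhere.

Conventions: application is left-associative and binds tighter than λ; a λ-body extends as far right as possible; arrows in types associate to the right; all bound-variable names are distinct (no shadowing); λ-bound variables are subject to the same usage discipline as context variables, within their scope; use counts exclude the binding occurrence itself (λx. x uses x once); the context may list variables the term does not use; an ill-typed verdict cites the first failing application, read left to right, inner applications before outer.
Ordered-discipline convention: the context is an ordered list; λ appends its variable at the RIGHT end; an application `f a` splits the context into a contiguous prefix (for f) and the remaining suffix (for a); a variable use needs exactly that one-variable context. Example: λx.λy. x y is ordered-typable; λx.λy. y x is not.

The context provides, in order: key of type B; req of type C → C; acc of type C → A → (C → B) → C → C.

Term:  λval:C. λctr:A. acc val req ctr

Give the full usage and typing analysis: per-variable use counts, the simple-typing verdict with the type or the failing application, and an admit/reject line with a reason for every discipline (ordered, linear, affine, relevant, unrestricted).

usage: key: 0×; req: 1×; acc: 1×; val [bound]: 1×; ctr [bound]: 1×
left-to-right use order: acc, val, req, ctr
typing: ill-typed: argument of type C → C where A is required
ordered: ✗ — the type mismatch rejects it
linear: ✗ — not simply typable
affine: ✗ — fails simple typing
relevant: ✗ — a type mismatch blocks all five
unrestricted: ✗ — the type mismatch rejects it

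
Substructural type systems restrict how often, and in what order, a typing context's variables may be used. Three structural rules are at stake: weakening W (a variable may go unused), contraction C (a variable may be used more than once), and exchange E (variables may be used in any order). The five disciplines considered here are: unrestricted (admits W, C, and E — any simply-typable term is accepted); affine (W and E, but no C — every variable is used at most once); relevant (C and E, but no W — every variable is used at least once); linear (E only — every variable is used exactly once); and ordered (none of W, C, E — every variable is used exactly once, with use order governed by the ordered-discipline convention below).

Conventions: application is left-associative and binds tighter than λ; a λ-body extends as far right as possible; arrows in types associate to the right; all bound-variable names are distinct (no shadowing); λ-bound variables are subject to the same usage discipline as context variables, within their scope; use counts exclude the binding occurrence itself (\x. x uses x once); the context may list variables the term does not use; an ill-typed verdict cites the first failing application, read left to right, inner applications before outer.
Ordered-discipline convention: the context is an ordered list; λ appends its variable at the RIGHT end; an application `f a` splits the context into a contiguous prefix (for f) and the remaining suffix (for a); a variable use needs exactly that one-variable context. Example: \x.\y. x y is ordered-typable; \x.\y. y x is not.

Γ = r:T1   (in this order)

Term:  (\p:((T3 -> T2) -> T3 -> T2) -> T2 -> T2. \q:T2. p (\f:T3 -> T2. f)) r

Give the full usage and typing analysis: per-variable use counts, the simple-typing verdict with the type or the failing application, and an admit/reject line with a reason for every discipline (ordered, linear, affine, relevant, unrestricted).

use counts: r ×1, p [bound] ×1, q [bound] ×0, f [bound] ×1
left-to-right use order: p, f, r
typing: ill-typed: an argument T1 mismatches the expected ((T3 -> T2) -> T3 -> T2) -> T2 -> T2
ordered: ✗ — the type mismatch rejects it
linear: ✗ — not simply typable
affine: ✗ — fails simple typing
relevant: ✗ — a type mismatch blocks all five
unrestricted: ✗ — the type mismatch rejects it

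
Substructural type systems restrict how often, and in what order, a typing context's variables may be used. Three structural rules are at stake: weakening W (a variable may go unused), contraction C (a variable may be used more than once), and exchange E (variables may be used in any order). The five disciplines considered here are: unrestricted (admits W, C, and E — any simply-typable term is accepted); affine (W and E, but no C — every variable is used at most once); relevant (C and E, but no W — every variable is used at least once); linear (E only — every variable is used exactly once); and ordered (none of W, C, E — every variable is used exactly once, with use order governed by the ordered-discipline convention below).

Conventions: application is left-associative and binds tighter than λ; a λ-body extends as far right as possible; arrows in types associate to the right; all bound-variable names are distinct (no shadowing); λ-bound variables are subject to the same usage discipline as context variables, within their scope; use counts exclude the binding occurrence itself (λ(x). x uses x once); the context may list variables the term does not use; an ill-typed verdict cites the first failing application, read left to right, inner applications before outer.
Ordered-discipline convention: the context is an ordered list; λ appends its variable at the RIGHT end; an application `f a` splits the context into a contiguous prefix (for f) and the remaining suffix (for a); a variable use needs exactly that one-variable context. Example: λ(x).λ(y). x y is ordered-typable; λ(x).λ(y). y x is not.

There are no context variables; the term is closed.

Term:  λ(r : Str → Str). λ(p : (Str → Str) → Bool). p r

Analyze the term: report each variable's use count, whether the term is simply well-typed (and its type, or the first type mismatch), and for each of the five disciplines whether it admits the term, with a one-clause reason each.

variable uses: r [bound] ×1, p [bound] ×1
left-to-right use order: p, r
typing: the term checks, with type (Str → Str) → ((Str → Str) → Bool) → Bool
ordered: ✗, no contiguous prefix/suffix split fits p, r
linear: ✓, single use per variable (r, p)
affine: ✓, r, p: no repeats, contraction unneeded
relevant: ✓, r, p: all used, weakening unneeded
unrestricted: ✓, type-checks ((Str → Str) → ((Str → Str) → Bool) → Bool) and nothing is barred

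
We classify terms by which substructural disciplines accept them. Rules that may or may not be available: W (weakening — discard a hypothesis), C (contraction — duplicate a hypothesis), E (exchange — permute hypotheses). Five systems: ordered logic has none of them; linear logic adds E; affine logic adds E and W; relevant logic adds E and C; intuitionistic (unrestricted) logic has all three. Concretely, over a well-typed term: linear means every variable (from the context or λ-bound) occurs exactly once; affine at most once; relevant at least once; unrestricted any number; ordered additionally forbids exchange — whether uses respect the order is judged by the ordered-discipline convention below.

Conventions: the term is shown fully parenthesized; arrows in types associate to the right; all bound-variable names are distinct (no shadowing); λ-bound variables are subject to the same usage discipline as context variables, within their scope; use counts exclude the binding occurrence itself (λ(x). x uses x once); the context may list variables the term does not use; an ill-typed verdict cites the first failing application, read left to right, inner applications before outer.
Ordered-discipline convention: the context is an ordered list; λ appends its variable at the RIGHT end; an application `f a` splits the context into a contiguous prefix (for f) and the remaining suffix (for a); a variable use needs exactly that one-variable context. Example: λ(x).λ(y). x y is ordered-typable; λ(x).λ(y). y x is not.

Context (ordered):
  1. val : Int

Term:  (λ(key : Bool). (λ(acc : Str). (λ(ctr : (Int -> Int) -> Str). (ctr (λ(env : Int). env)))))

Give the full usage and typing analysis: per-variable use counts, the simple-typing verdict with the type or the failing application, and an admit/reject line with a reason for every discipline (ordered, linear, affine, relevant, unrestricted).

variable uses: val: 0×; key (λ-bound): 0×; acc (λ-bound): 0×; ctr (λ-bound): 1×; env (λ-bound): 1×
left-to-right use order: ctr, env
typing: well-typed at Bool -> Str -> ((Int -> Int) -> Str) -> Str
ordered: ✗, val, key, acc never used (weakening)
linear: ✗, val, key, acc never used (weakening)
affine: ✓, at most one use each (val, key, acc, ctr, env)
relevant: ✗, val, key, acc never used (weakening)
unrestricted: ✓, simply typable at Bool -> Str -> ((Int -> Int) -> Str) -> Str; W, C, E all held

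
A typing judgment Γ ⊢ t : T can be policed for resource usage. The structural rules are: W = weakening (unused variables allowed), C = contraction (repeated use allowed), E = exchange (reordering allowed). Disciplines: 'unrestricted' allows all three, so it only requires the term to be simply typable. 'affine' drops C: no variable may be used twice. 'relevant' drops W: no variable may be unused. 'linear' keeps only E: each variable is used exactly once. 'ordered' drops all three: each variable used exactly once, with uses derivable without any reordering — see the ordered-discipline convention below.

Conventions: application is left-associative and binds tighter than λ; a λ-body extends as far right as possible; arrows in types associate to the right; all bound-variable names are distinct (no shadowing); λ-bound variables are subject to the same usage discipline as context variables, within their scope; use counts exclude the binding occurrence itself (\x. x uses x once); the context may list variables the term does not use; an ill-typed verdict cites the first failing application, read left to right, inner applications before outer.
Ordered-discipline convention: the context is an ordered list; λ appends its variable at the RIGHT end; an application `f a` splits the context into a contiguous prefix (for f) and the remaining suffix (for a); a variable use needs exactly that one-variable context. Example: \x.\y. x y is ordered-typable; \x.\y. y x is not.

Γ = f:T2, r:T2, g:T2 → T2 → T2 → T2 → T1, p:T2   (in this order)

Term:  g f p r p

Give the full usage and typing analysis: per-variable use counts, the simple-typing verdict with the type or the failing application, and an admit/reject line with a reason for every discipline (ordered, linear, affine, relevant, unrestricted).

usage: f=1, r=1, g=1, p=2
use order (left to right): g, f, p, r, p
typing: well-typed — term : T1
ordered ✗ (needs contraction — p ×2)
linear ✗ (needs contraction — p ×2)
affine ✗ (needs contraction — p ×2)
relevant ✓ (none of f, r, g, p goes unused)
unrestricted ✓ (well-typed at T1; no restrictions here)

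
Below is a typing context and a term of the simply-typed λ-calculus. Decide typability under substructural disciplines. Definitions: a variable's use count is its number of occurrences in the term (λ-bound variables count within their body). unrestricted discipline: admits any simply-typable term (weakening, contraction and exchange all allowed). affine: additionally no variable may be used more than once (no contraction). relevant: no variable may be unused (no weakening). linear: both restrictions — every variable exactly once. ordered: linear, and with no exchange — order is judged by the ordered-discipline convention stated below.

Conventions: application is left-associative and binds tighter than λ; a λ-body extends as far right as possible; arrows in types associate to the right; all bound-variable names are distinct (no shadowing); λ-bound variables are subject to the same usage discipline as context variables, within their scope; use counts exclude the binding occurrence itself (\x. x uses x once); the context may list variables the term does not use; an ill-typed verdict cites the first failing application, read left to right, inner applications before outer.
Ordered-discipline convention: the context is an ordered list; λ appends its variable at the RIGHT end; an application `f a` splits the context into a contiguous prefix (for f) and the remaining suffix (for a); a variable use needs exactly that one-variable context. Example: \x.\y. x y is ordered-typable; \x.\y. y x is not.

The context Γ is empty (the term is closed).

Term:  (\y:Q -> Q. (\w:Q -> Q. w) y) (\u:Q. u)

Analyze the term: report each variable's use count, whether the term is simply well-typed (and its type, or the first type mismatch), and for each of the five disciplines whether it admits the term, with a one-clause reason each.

usage: y (bound)=1, w (bound)=1, u (bound)=1
uses in reading order: w, y, u
typing: the term checks, with type Q -> Q
ordered ✓ (y, w, u: once each, no exchange needed)
linear ✓ (single use per variable (y, w, u))
affine ✓ (at most one use each (y, w, u))
relevant ✓ (y, w, u: all used, weakening unneeded)
unrestricted ✓ (type-checks (Q -> Q) and nothing is barred)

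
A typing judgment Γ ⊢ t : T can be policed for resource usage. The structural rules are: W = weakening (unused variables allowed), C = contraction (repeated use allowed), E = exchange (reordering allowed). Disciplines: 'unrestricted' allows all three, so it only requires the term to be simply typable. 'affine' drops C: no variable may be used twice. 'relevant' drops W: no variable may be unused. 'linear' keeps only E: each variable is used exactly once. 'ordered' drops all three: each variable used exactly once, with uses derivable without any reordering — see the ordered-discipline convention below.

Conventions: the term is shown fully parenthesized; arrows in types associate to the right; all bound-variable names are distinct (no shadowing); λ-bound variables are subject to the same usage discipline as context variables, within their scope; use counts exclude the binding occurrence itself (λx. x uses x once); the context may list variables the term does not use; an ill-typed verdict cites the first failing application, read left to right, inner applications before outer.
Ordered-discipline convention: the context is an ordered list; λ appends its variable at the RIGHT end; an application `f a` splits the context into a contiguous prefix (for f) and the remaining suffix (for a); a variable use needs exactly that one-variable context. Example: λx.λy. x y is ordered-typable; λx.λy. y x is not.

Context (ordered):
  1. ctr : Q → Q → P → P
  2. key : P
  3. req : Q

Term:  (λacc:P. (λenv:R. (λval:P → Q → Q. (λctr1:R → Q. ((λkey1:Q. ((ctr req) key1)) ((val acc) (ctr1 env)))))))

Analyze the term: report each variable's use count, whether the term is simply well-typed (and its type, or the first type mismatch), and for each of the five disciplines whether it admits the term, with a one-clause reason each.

counts: ctr ×1; key ×0; req ×1; acc [bound] ×1; env [bound] ×1; val [bound] ×1; ctr1 [bound] ×1; key1 [bound] ×1
left-to-right use order: ctr, req, key1, val, acc, ctr1, env
typing: the term checks, with type P → R → (P → Q → Q) → (R → Q) → P → P
ordered: ✗, key never used (weakening)
linear: ✗, key never used (weakening)
affine: ✓, ctr, key, req, acc, env, val, ctr1, key1: no repeats, contraction unneeded
relevant: ✗, key never used (weakening)
unrestricted: ✓, simply typable at P → R → (P → Q → Q) → (R → Q) → P → P; W, C, E all held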